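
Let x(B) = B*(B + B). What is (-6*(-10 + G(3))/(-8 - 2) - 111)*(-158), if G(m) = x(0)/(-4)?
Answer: 18486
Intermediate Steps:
x(B) = 2*B² (x(B) = B*(2*B) = 2*B²)
G(m) = 0 (G(m) = (2*0²)/(-4) = (2*0)*(-¼) = 0*(-¼) = 0)
(-6*(-10 + G(3))/(-8 - 2) - 111)*(-158) = (-6*(-10 + 0)/(-8 - 2) - 111)*(-158) = (-(-60)/(-10) - 111)*(-158) = (-(-60)*(-1)/10 - 111)*(-158) = (-6*1 - 111)*(-158) = (-6 - 111)*(-158) = -117*(-158) = 18486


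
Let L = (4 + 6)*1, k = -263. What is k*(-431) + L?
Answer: 113363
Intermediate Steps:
L = 10 (L = 10*1 = 10)
k*(-431) + L = -263*(-431) + 10 = 113353 + 10 = 113363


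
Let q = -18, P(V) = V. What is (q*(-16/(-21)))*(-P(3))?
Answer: 288/7 ≈ 41.143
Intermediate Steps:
(q*(-16/(-21)))*(-P(3)) = (-(-288)/(-21))*(-1*3) = -(-288)*(-1)/21*(-3) = -18*16/21*(-3) = -96/7*(-3) = 288/7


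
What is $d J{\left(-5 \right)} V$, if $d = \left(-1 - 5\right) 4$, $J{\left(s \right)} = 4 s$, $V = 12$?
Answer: $5760$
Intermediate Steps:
$d = -24$ ($d = \left(-6\right) 4 = -24$)
$d J{\left(-5 \right)} V = - 24 \cdot 4 \left(-5\right) 12 = \left(-24\right) \left(-20\right) 12 = 480 \cdot 12 = 5760$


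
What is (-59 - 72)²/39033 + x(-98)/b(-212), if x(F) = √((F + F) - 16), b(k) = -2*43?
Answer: 17161/39033 - I*√53/43 ≈ 0.43965 - 0.1693*I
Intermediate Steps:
b(k) = -86
x(F) = √(-16 + 2*F) (x(F) = √(2*F - 16) = √(-16 + 2*F))
(-59 - 72)²/39033 + x(-98)/b(-212) = (-59 - 72)²/39033 + √(-16 + 2*(-98))/(-86) = (-131)²*(1/39033) + √(-16 - 196)*(-1/86) = 17161*(1/39033) + √(-212)*(-1/86) = 17161/39033 + (2*I*√53)*(-1/86) = 17161/39033 - I*√53/43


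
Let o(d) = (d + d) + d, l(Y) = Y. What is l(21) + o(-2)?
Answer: 15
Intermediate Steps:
o(d) = 3*d (o(d) = 2*d + d = 3*d)
l(21) + o(-2) = 21 + 3*(-2) = 21 - 6 = 15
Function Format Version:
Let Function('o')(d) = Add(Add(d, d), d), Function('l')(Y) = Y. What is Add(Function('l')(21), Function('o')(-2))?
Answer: 15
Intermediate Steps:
Function('o')(d) = Mul(3, d) (Function('o')(d) = Add(Mul(2, d), d) = Mul(3, d))
Add(Function('l')(21), Function('o')(-2)) = Add(21, Mul(3, -2)) = Add(21, -6) = 15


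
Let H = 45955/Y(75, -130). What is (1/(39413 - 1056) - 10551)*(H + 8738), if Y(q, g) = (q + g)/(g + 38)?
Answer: -381106374593140/421927 ≈ -9.0325e+8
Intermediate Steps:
Y(q, g) = (g + q)/(38 + g)
H = 845572/11 (H = 45955/(((-130 + 75)/(38 - 130))) = 45955/((-55/(-92))) = 45955/((-1/92*(-55))) = 45955/(55/92) = 45955*(92/55) = 845572/11 ≈ 76870.)
(1/(39413 - 1056) - 10551)*(H + 8738) = (1/(39413 - 1056) - 10551)*(845572/11 + 8738) = (1/38357 - 10551)*(941690/11) = -404704706/38357*941690/11 = -381106374593140/421927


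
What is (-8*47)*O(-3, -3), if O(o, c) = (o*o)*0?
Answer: 0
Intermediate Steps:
O(o, c) = 0 (O(o, c) = o²*0 = 0)
(-8*47)*O(-3, -3) = -8*47*0 = -376*0 = 0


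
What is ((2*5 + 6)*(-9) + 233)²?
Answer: 7921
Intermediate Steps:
((2*5 + 6)*(-9) + 233)² = ((10 + 6)*(-9) + 233)² = (16*(-9) + 233)² = (-144 + 233)² = 89² = 7921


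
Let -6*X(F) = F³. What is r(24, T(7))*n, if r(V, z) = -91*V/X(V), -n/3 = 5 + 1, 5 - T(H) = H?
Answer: -273/16 ≈ -17.063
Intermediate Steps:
X(F) = -F³/6
T(H) = 5 - H
n = -18 (n = -3*(5 + 1) = -3*6 = -18)
r(V, z) = 546/V² (r(V, z) = -91*(-6/V²) = -(-546)/V² = 546/V²)
r(24, T(7))*n = (546/24²)*(-18) = (546*(1/576))*(-18) = (91/96)*(-18) = -273/16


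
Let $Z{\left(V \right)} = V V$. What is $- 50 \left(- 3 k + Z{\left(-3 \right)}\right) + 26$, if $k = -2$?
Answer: $-724$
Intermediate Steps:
$Z{\left(V \right)} = V^{2}$
$- 50 \left(- 3 k + Z{\left(-3 \right)}\right) + 26 = - 50 \left(\left(-3\right) \left(-2\right) + \left(-3\right)^{2}\right) + 26 = - 50 \left(6 + 9\right) + 26 = \left(-50\right) 15 + 26 = -750 + 26 = -724$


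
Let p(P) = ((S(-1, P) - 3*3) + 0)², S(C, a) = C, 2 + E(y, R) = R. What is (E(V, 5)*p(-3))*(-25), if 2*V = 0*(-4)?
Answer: -7500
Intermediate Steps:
V = 0 (V = (0*(-4))/2 = (½)*0 = 0)
E(y, R) = -2 + R
p(P) = 100 (p(P) = ((-1 - 3*3) + 0)² = ((-1 - 9) + 0)² = (-10 + 0)² = (-10)² = 100)
(E(V, 5)*p(-3))*(-25) = ((-2 + 5)*100)*(-25) = (3*100)*(-25) = 300*(-25) = -7500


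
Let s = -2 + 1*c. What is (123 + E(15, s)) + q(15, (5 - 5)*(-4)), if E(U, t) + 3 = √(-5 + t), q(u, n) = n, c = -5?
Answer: 120 + 2*I*√3 ≈ 120.0 + 3.4641*I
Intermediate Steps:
s = -7 (s = -2 + 1*(-5) = -2 - 5 = -7)
E(U, t) = -3 + √(-5 + t)
(123 + E(15, s)) + q(15, (5 - 5)*(-4)) = (123 + (-3 + √(-5 - 7))) + (5 - 5)*(-4) = (123 + (-3 + √(-12))) + 0*(-4) = (123 + (-3 + 2*I*√3)) + 0 = (120 + 2*I*√3) + 0 = 120 + 2*I*√3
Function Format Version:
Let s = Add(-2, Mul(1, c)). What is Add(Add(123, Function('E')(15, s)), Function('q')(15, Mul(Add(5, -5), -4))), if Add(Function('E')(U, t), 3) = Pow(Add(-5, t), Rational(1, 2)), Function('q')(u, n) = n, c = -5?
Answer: Add(120, Mul(2, I, Pow(3, Rational(1, 2)))) ≈ Add(120.00, Mul(3.4641, I))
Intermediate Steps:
s = -7 (s = Add(-2, Mul(1, -5)) = Add(-2, -5) = -7)
Function('E')(U, t) = Add(-3, Pow(Add(-5, t), Rational(1, 2)))
Add(Add(123, Function('E')(15, s)), Function('q')(15, Mul(Add(5, -5), -4))) = Add(Add(123, Add(-3, Pow(Add(-5, -7), Rational(1, 2)))), Mul(Add(5, -5), -4)) = Add(Add(123, Add(-3, Pow(-12, Rational(1, 2)))), Mul(0, -4)) = Add(Add(123, Add(-3, Mul(2, I, Pow(3, Rational(1, 2))))), 0) = Add(Add(120, Mul(2, I, Pow(3, Rational(1, 2)))), 0) = Add(120, Mul(2, I, Pow(3, Rational(1, 2))))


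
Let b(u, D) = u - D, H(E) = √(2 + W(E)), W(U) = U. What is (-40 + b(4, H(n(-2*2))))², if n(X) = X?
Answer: (36 + I*√2)² ≈ 1294.0 + 101.82*I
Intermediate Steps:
H(E) = √(2 + E)
(-40 + b(4, H(n(-2*2))))² = (-40 + (4 - √(2 - 2*2)))² = (-40 + (4 - √(2 - 4)))² = (-40 + (4 - √(-2)))² = (-40 + (4 - I*√2))² = (-36 - I*√2)²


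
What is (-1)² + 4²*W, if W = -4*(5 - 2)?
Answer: -191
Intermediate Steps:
W = -12 (W = -4*3 = -12)
(-1)² + 4²*W = (-1)² + 4²*(-12) = 1 + 16*(-12) = 1 - 192 = -191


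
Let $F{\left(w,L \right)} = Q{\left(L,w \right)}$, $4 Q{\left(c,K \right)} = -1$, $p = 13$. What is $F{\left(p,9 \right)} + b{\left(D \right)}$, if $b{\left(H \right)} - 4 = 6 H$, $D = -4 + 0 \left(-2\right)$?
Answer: $- \frac{81}{4} \approx -20.25$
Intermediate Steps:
$D = -4$ ($D = -4 + 0 = -4$)
$Q{\left(c,K \right)} = - \frac{1}{4}$ ($Q{\left(c,K \right)} = \frac{1}{4} \left(-1\right) = - \frac{1}{4}$)
$F{\left(w,L \right)} = - \frac{1}{4}$
$b{\left(H \right)} = 4 + 6 H$
$F{\left(p,9 \right)} + b{\left(D \right)} = - \frac{1}{4} + \left(4 + 6 \left(-4\right)\right) = - \frac{1}{4} + \left(4 - 24\right) = - \frac{1}{4} - 20 = - \frac{81}{4}$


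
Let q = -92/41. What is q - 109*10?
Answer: -44782/41 ≈ -1092.2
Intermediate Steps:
q = -92/41 (q = -92*1/41 = -92/41 ≈ -2.2439)
q - 109*10 = -92/41 - 109*10 = -92/41 - 1090 = -44782/41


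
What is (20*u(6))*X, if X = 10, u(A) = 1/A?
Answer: 100/3 ≈ 33.333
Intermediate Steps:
(20*u(6))*X = (20/6)*10 = (20*(⅙))*10 = (10/3)*10 = 100/3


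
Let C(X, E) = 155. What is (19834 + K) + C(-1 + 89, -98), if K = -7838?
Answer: 12151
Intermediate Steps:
(19834 + K) + C(-1 + 89, -98) = (19834 - 7838) + 155 = 11996 + 155 = 12151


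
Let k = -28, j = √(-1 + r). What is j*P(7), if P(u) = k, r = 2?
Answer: -28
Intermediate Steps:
j = 1 (j = √(-1 + 2) = √1 = 1)
P(u) = -28
j*P(7) = 1*(-28) = -28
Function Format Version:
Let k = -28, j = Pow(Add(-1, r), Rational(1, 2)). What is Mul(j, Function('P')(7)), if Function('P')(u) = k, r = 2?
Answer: -28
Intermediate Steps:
j = 1 (j = Pow(Add(-1, 2), Rational(1, 2)) = Pow(1, Rational(1, 2)) = 1)
Function('P')(u) = -28
Mul(j, Function('P')(7)) = Mul(1, -28) = -28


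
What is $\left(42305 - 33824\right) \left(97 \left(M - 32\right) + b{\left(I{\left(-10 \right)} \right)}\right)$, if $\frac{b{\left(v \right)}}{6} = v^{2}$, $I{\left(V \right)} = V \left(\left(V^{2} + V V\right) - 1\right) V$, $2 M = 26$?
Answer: $20151349229517$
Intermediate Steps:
$M = 13$ ($M = \frac{1}{2} \cdot 26 = 13$)
$I{\left(V \right)} = V^{2} \left(-1 + 2 V^{2}\right)$ ($I{\left(V \right)} = V \left(\left(V^{2} + V^{2}\right) - 1\right) V = V \left(2 V^{2} - 1\right) V = V \left(-1 + 2 V^{2}\right) V = V^{2} \left(-1 + 2 V^{2}\right)$)
$b{\left(v \right)} = 6 v^{2}$
$\left(42305 - 33824\right) \left(97 \left(M - 32\right) + b{\left(I{\left(-10 \right)} \right)}\right) = \left(42305 - 33824\right) \left(97 \left(13 - 32\right) + 6 \left(- \left(-10\right)^{2} + 2 \left(-10\right)^{4}\right)^{2}\right) = 8481 \left(97 \left(-19\right) + 6 \left(\left(-1\right) 100 + 2 \cdot 10000\right)^{2}\right) = 8481 \left(-1843 + 6 \left(-100 + 20000\right)^{2}\right) = 8481 \left(-1843 + 6 \cdot 19900^{2}\right) = 8481 \left(-1843 + 6 \cdot 396010000\right) = 8481 \left(-1843 + 2376060000\right) = 8481 \cdot 2376058157 = 20151349229517$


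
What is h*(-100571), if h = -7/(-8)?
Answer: -703997/8 ≈ -88000.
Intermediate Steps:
h = 7/8 (h = -7*(-⅛) = 7/8 ≈ 0.87500)
h*(-100571) = (7/8)*(-100571) = -703997/8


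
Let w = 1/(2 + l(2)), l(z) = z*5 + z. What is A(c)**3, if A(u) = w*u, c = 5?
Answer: 125/2744 ≈ 0.045554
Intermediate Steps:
l(z) = 6*z (l(z) = 5*z + z = 6*z)
w = 1/14 (w = 1/(2 + 6*2) = 1/(2 + 12) = 1/14 ≈ 0.071429)
A(u) = u/14
A(c)**3 = ((1/14)*5)**3 = (5/14)**3 = 125/2744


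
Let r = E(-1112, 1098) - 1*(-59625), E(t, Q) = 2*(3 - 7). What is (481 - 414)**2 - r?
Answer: -55128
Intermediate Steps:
E(t, Q) = -8 (E(t, Q) = 2*(-4) = -8)
r = 59617 (r = -8 - 1*(-59625) = -8 + 59625 = 59617)
(481 - 414)**2 - r = (481 - 414)**2 - 1*59617 = 67**2 - 59617 = 4489 - 59617 = -55128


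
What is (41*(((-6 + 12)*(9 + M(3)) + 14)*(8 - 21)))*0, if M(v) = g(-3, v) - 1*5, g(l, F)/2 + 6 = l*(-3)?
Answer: 0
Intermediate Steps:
g(l, F) = -12 - 6*l (g(l, F) = -12 + 2*(l*(-3)) = -12 + 2*(-3*l) = -12 - 6*l)
M(v) = 1 (M(v) = (-12 - 6*(-3)) - 1*5 = (-12 + 18) - 5 = 6 - 5 = 1)
(41*(((-6 + 12)*(9 + M(3)) + 14)*(8 - 21)))*0 = (41*(((-6 + 12)*(9 + 1) + 14)*(8 - 21)))*0 = (41*((6*10 + 14)*(-13)))*0 = (41*((60 + 14)*(-13)))*0 = (41*(74*(-13)))*0 = (41*(-962))*0 = -39442*0 = 0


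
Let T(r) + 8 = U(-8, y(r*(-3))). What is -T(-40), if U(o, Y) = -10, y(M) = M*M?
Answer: 18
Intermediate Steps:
y(M) = M**2
T(r) = -18 (T(r) = -8 - 10 = -18)
-T(-40) = -1*(-18) = 18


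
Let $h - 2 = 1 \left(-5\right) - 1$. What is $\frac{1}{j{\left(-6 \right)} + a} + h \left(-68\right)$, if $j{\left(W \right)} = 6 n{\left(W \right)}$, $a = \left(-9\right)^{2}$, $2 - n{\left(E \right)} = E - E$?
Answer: $\frac{25297}{93} \approx 272.01$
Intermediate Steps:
$h = -4$ ($h = 2 + \left(1 \left(-5\right) - 1\right) = 2 - 6 = -4$)
$n{\left(E \right)} = 2$ ($n{\left(E \right)} = 2 - \left(E - E\right) = 2 - 0 = 2 + 0 = 2$)
$a = 81$
$j{\left(W \right)} = 12$ ($j{\left(W \right)} = 6 \cdot 2 = 12$)
$\frac{1}{j{\left(-6 \right)} + a} + h \left(-68\right) = \frac{1}{12 + 81} - -272 = \frac{1}{93} + 272 = \frac{25297}{93}$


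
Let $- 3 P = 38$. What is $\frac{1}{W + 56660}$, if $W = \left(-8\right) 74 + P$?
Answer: $\frac{3}{168166} \approx 1.784 \cdot 10^{-5}$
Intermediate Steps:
$P = - \frac{38}{3}$ ($P = \left(- \frac{1}{3}\right) 38 = - \frac{38}{3} \approx -12.667$)
$W = - \frac{1814}{3}$ ($W = \left(-8\right) 74 - \frac{38}{3} = -592 - \frac{38}{3} = - \frac{1814}{3} \approx -604.67$)
$\frac{1}{W + 56660} = \frac{1}{- \frac{1814}{3} + 56660} = \frac{1}{\frac{168166}{3}} = \frac{3}{168166}$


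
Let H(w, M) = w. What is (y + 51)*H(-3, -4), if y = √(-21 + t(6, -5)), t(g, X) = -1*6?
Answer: -153 - 9*I*√3 ≈ -153.0 - 15.588*I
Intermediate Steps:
t(g, X) = -6
y = 3*I*√3 (y = √(-21 - 6) = √(-27) = 3*I*√3 ≈ 5.1962*I)
(y + 51)*H(-3, -4) = (3*I*√3 + 51)*(-3) = (51 + 3*I*√3)*(-3) = -153 - 9*I*√3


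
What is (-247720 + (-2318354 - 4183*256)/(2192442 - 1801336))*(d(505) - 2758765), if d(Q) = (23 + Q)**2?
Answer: 120140407289688541/195553 ≈ 6.1436e+11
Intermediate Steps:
(-247720 + (-2318354 - 4183*256)/(2192442 - 1801336))*(d(505) - 2758765) = (-247720 + (-2318354 - 4183*256)/(2192442 - 1801336))*((23 + 505)**2 - 2758765) = (-247720 + (-2318354 - 1070848)/391106)*(528**2 - 2758765) = (-247720 - 3389202*1/391106)*(278784 - 2758765) = (-247720 - 1694601/195553)*(-2479981) = -48444083761/195553*(-2479981) = 120140407289688541/195553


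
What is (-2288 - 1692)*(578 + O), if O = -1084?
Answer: 2013880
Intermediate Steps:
(-2288 - 1692)*(578 + O) = (-2288 - 1692)*(578 - 1084) = -3980*(-506) = 2013880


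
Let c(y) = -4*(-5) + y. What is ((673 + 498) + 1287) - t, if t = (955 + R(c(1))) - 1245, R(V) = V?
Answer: 2727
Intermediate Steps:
c(y) = 20 + y
t = -269 (t = (955 + (20 + 1)) - 1245 = (955 + 21) - 1245 = 976 - 1245 = -269)
((673 + 498) + 1287) - t = ((673 + 498) + 1287) - 1*(-269) = (1171 + 1287) + 269 = 2458 + 269 = 2727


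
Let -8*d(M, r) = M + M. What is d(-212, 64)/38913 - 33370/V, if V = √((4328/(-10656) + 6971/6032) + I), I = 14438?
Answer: 53/38913 - 400440*√404555605279007/29002480843 ≈ -277.71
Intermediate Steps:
d(M, r) = -M/4 (d(M, r) = -(M + M)/8 = -M/4)
V = √404555605279007/167388 (V = √((4328/(-10656) + 6971/6032) + 14438) = √((4328*(-1/10656) + 6971*(1/6032)) + 14438) = √((-541/1332 + 6971/6032) + 14438) = √(1505515/2008656 + 14438) = √(29002480843/2008656) = √404555605279007/167388 ≈ 120.16)
d(-212, 64)/38913 - 33370/V = -¼*(-212)/38913 - 33370*12*√404555605279007/29002480843 = 53*(1/38913) - 400440*√404555605279007/29002480843 = 53/38913 - 400440*√404555605279007/29002480843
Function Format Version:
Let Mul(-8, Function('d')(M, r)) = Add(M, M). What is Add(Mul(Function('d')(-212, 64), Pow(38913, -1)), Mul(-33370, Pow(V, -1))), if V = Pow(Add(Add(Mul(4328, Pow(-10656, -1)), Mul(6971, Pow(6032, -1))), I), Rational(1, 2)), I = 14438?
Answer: Add(Rational(53, 38913), Mul(Rational(-400440, 29002480843), Pow(404555605279007, Rational(1, 2)))) ≈ -277.71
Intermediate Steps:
Function('d')(M, r) = Mul(Rational(-1, 4), M) (Function('d')(M, r) = Mul(Rational(-1, 8), Add(M, M)) = Mul(Rational(-1, 8), Mul(2, M)) = Mul(Rational(-1, 4), M))
V = Mul(Rational(1, 167388), Pow(404555605279007, Rational(1, 2))) (V = Pow(Add(Add(Mul(4328, Pow(-10656, -1)), Mul(6971, Pow(6032, -1))), 14438), Rational(1, 2)) = Pow(Add(Add(Mul(4328, Rational(-1, 10656)), Mul(6971, Rational(1, 6032))), 14438), Rational(1, 2)) = Pow(Add(Add(Rational(-541, 1332), Rational(6971, 6032)), 14438), Rational(1, 2)) = Pow(Add(Rational(1505515, 2008656), 14438), Rational(1, 2)) = Pow(Rational(29002480843, 2008656), Rational(1, 2)) = Mul(Rational(1, 167388), Pow(404555605279007, Rational(1, 2))) ≈ 120.16)
Add(Mul(Function('d')(-212, 64), Pow(38913, -1)), Mul(-33370, Pow(V, -1))) = Add(Mul(Mul(Rational(-1, 4), -212), Pow(38913, -1)), Mul(-33370, Pow(Mul(Rational(1, 167388), Pow(404555605279007, Rational(1, 2))), -1))) = Add(Mul(53, Rational(1, 38913)), Mul(-33370, Mul(Rational(12, 29002480843), Pow(404555605279007, Rational(1, 2))))) = Add(Rational(53, 38913), Mul(Rational(-400440, 29002480843), Pow(404555605279007, Rational(1, 2))))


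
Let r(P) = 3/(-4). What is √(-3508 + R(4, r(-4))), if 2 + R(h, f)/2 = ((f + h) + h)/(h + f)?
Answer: I*√592774/13 ≈ 59.224*I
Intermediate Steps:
r(P) = -¾ (r(P) = 3*(-¼) = -¾)
R(h, f) = -4 + 2*(f + 2*h)/(f + h) (R(h, f) = -4 + 2*(((f + h) + h)/(h + f)) = -4 + 2*((f + 2*h)/(f + h)) = -4 + 2*(f + 2*h)/(f + h))
√(-3508 + R(4, r(-4))) = √(-3508 - 2*(-¾)/(-¾ + 4)) = √(-3508 - 2*(-¾)/13/4) = √(-3508 - 2*(-¾)*4/13) = √(-3508 + 6/13) = √(-45598/13) = I*√592774/13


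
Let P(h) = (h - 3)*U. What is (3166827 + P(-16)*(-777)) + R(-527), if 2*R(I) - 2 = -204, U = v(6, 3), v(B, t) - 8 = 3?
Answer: 3329119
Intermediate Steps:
v(B, t) = 11 (v(B, t) = 8 + 3 = 11)
U = 11
R(I) = -101 (R(I) = 1 + (1/2)*(-204) = 1 - 102 = -101)
P(h) = -33 + 11*h (P(h) = (h - 3)*11 = (-3 + h)*11 = -33 + 11*h)
(3166827 + P(-16)*(-777)) + R(-527) = (3166827 + (-33 + 11*(-16))*(-777)) - 101 = (3166827 + (-33 - 176)*(-777)) - 101 = (3166827 - 209*(-777)) - 101 = (3166827 + 162393) - 101 = 3329220 - 101 = 3329119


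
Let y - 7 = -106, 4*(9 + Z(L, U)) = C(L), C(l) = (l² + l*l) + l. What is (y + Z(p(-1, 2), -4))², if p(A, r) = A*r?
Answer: 45369/4 ≈ 11342.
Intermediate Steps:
C(l) = l + 2*l² (C(l) = (l² + l²) + l = 2*l² + l = l + 2*l²)
Z(L, U) = -9 + L*(1 + 2*L)/4 (Z(L, U) = -9 + (L*(1 + 2*L))/4 = -9 + L*(1 + 2*L)/4)
y = -99 (y = 7 - 106 = -99)
(y + Z(p(-1, 2), -4))² = (-99 + (-9 + (-1*2)*(1 + 2*(-1*2))/4))² = (-99 + (-9 + (¼)*(-2)*(1 + 2*(-2))))² = (-99 + (-9 + (¼)*(-2)*(1 - 4)))² = (-99 + (-9 + (¼)*(-2)*(-3)))² = (-99 + (-9 + 3/2))² = (-99 - 15/2)² = (-213/2)² = 45369/4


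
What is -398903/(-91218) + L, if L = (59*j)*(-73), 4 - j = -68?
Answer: -28286667769/91218 ≈ -3.1010e+5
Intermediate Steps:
j = 72 (j = 4 - 1*(-68) = 4 + 68 = 72)
L = -310104 (L = (59*72)*(-73) = 4248*(-73) = -310104)
-398903/(-91218) + L = -398903/(-91218) - 310104 = -398903*(-1/91218) - 310104 = 398903/91218 - 310104 = -28286667769/91218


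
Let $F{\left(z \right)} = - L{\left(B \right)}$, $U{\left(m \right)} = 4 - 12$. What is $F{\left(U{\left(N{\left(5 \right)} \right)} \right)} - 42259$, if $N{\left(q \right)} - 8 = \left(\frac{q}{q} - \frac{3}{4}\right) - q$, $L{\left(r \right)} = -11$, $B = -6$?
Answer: $-42248$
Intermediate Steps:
$N{\left(q \right)} = \frac{33}{4} - q$ ($N{\left(q \right)} = 8 - \left(\frac{3}{4} + q - \frac{q}{q}\right) = 8 - \left(- \frac{1}{4} + q\right) = \frac{33}{4} - q$)
$U{\left(m \right)} = -8$ ($U{\left(m \right)} = 4 - 12 = -8$)
$F{\left(z \right)} = 11$ ($F{\left(z \right)} = \left(-1\right) \left(-11\right) = 11$)
$F{\left(U{\left(N{\left(5 \right)} \right)} \right)} - 42259 = 11 - 42259 = -42248$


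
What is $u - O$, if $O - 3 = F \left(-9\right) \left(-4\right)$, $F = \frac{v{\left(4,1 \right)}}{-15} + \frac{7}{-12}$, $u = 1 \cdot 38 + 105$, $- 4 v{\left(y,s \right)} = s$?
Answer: $\frac{802}{5} \approx 160.4$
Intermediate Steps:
$v{\left(y,s \right)} = - \frac{s}{4}$
$u = 143$ ($u = 38 + 105 = 143$)
$F = - \frac{17}{30}$ ($F = \frac{\left(- \frac{1}{4}\right) 1}{-15} + \frac{7}{-12} = \left(- \frac{1}{4}\right) \left(- \frac{1}{15}\right) + 7 \left(- \frac{1}{12}\right) = \frac{1}{60} - \frac{7}{12} = - \frac{17}{30} \approx -0.56667$)
$O = - \frac{87}{5}$ ($O = 3 + \left(- \frac{17}{30}\right) \left(-9\right) \left(-4\right) = 3 + \frac{51}{10} \left(-4\right) = 3 - \frac{102}{5} = - \frac{87}{5} \approx -17.4$)
$u - O = 143 - - \frac{87}{5} = 143 + \frac{87}{5} = \frac{802}{5}$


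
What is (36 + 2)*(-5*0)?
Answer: 0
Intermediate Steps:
(36 + 2)*(-5*0) = 38*0 = 0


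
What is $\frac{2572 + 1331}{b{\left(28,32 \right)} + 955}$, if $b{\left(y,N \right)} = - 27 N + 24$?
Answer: $\frac{3903}{115} \approx 33.939$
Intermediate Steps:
$b{\left(y,N \right)} = 24 - 27 N$
$\frac{2572 + 1331}{b{\left(28,32 \right)} + 955} = \frac{2572 + 1331}{\left(24 - 864\right) + 955} = \frac{3903}{\left(24 - 864\right) + 955} = \frac{3903}{-840 + 955} = \frac{3903}{115}$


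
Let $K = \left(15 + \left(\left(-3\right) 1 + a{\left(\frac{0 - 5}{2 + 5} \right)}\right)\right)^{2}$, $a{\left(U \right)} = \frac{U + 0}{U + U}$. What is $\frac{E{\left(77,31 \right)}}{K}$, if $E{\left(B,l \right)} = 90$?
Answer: $\frac{72}{125} \approx 0.576$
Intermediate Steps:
$a{\left(U \right)} = \frac{1}{2}$ ($a{\left(U \right)} = \frac{U}{2 U} = U \frac{1}{2 U} = \frac{1}{2}$)
$K = \frac{625}{4}$ ($K = \left(15 + \left(\left(-3\right) 1 + \frac{1}{2}\right)\right)^{2} = \left(15 + \left(-3 + \frac{1}{2}\right)\right)^{2} = \left(15 - \frac{5}{2}\right)^{2} = \left(\frac{25}{2}\right)^{2} = \frac{625}{4} \approx 156.25$)
$\frac{E{\left(77,31 \right)}}{K} = \frac{90}{\frac{625}{4}} = 90 \cdot \frac{4}{625} = \frac{72}{125}$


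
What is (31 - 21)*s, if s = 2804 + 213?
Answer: 30170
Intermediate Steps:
s = 3017
(31 - 21)*s = (31 - 21)*3017 = 10*3017 = 30170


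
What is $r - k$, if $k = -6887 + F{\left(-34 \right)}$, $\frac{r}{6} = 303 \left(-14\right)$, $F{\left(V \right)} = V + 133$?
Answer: $-18664$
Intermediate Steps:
$F{\left(V \right)} = 133 + V$
$r = -25452$ ($r = 6 \cdot 303 \left(-14\right) = 6 \left(-4242\right) = -25452$)
$k = -6788$ ($k = -6887 + \left(133 - 34\right) = -6887 + 99 = -6788$)
$r - k = -25452 - -6788 = -25452 + 6788 = -18664$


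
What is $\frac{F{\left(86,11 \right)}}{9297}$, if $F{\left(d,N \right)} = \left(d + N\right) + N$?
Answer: $\frac{12}{1033} \approx 0.011617$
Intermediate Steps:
$F{\left(d,N \right)} = d + 2 N$ ($F{\left(d,N \right)} = \left(N + d\right) + N = d + 2 N$)
$\frac{F{\left(86,11 \right)}}{9297} = \frac{86 + 2 \cdot 11}{9297} = \left(86 + 22\right) \frac{1}{9297} = 108 \cdot \frac{1}{9297} = \frac{12}{1033}$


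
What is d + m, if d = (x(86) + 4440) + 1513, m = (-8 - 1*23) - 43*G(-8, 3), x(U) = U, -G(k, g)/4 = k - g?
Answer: 4116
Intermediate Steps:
G(k, g) = -4*k + 4*g (G(k, g) = -4*(k - g) = -4*k + 4*g)
m = -1923 (m = (-8 - 1*23) - 43*(-4*(-8) + 4*3) = (-8 - 23) - 43*(32 + 12) = -31 - 43*44 = -31 - 1892 = -1923)
d = 6039 (d = (86 + 4440) + 1513 = 4526 + 1513 = 6039)
d + m = 6039 - 1923 = 4116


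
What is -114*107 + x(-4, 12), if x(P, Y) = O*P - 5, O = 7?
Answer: -12231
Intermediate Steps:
x(P, Y) = -5 + 7*P (x(P, Y) = 7*P - 5 = -5 + 7*P)
-114*107 + x(-4, 12) = -114*107 + (-5 + 7*(-4)) = -12198 + (-5 - 28) = -12198 - 33 = -12231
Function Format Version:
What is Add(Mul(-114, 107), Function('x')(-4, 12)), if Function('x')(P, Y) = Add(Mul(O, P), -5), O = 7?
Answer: -12231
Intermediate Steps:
Function('x')(P, Y) = Add(-5, Mul(7, P)) (Function('x')(P, Y) = Add(Mul(7, P), -5) = Add(-5, Mul(7, P)))
Add(Mul(-114, 107), Function('x')(-4, 12)) = Add(Mul(-114, 107), Add(-5, Mul(7, -4))) = Add(-12198, Add(-5, -28)) = Add(-12198, -33) = -12231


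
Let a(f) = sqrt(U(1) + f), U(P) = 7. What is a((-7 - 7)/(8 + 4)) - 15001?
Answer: -15001 + sqrt(210)/6 ≈ -14999.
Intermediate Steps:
a(f) = sqrt(7 + f)
a((-7 - 7)/(8 + 4)) - 15001 = sqrt(7 + (-7 - 7)/(8 + 4)) - 15001 = sqrt(7 - 14/12) - 15001 = sqrt(7 + (1/12)*(-14)) - 15001 = sqrt(7 - 7/6) - 15001 = sqrt(35/6) - 15001 = sqrt(210)/6 - 15001 = -15001 + sqrt(210)/6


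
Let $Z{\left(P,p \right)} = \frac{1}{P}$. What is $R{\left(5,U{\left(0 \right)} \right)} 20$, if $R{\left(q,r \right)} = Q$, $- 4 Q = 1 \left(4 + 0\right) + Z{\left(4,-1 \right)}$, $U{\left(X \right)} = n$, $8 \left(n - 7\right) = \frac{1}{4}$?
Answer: $- \frac{85}{4} \approx -21.25$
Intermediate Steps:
$n = \frac{225}{32}$ ($n = 7 + \frac{1}{8 \cdot 4} = 7 + \frac{1}{8} \cdot \frac{1}{4} = 7 + \frac{1}{32} = \frac{225}{32} \approx 7.0313$)
$U{\left(X \right)} = \frac{225}{32}$
$Q = - \frac{17}{16}$ ($Q = - \frac{1 \left(4 + 0\right) + \frac{1}{4}}{4} = - \frac{1 \cdot 4 + \frac{1}{4}}{4} = - \frac{4 + \frac{1}{4}}{4} = \left(- \frac{1}{4}\right) \frac{17}{4} = - \frac{17}{16} \approx -1.0625$)
$R{\left(q,r \right)} = - \frac{17}{16}$
$R{\left(5,U{\left(0 \right)} \right)} 20 = \left(- \frac{17}{16}\right) 20 = - \frac{85}{4}$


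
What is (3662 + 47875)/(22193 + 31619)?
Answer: 51537/53812 ≈ 0.95772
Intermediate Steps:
(3662 + 47875)/(22193 + 31619) = 51537/53812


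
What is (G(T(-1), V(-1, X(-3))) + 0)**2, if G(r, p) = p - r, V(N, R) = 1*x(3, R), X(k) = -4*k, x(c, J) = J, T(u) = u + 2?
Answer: 121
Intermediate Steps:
T(u) = 2 + u
V(N, R) = R (V(N, R) = 1*R = R)
(G(T(-1), V(-1, X(-3))) + 0)**2 = ((-4*(-3) - (2 - 1)) + 0)**2 = ((12 - 1*1) + 0)**2 = ((12 - 1) + 0)**2 = (11 + 0)**2 = 11**2 = 121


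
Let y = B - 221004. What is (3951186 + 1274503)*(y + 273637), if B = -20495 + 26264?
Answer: 305190688978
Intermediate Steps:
B = 5769
y = -215235 (y = 5769 - 221004 = -215235)
(3951186 + 1274503)*(y + 273637) = (3951186 + 1274503)*(-215235 + 273637) = 5225689*58402 = 305190688978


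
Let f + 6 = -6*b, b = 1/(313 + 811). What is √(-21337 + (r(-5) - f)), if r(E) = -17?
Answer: I*√6742636026/562 ≈ 146.11*I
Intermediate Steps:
b = 1/1124 ≈ 0.00088968
f = -3375/562 (f = -6 - 6*1/1124 = -6 - 3/562 = -3375/562 ≈ -6.0053)
√(-21337 + (r(-5) - f)) = √(-21337 + (-17 - 1*(-3375/562))) = √(-21337 + (-17 + 3375/562)) = √(-21337 - 6179/562) = √(-11997573/562) = I*√6742636026/562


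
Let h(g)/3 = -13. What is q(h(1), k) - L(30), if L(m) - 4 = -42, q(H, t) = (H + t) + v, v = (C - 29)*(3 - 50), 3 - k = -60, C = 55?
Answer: -1160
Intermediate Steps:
h(g) = -39 (h(g) = 3*(-13) = -39)
k = 63 (k = 3 - 1*(-60) = 3 + 60 = 63)
v = -1222 (v = (55 - 29)*(3 - 50) = 26*(-47) = -1222)
q(H, t) = -1222 + H + t (q(H, t) = (H + t) - 1222 = -1222 + H + t)
L(m) = -38 (L(m) = 4 - 42 = -38)
q(h(1), k) - L(30) = (-1222 - 39 + 63) - 1*(-38) = -1198 + 38 = -1160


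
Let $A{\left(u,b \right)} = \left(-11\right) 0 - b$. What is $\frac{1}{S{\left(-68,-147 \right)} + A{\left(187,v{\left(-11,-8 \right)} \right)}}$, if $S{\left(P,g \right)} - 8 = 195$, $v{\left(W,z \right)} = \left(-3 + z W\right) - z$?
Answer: $\frac{1}{110} \approx 0.0090909$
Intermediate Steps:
$v{\left(W,z \right)} = -3 - z + W z$ ($v{\left(W,z \right)} = \left(-3 + W z\right) - z = -3 - z + W z$)
$S{\left(P,g \right)} = 203$ ($S{\left(P,g \right)} = 8 + 195 = 203$)
$A{\left(u,b \right)} = - b$ ($A{\left(u,b \right)} = 0 - b = - b$)
$\frac{1}{S{\left(-68,-147 \right)} + A{\left(187,v{\left(-11,-8 \right)} \right)}} = \frac{1}{203 - \left(-3 - -8 - -88\right)} = \frac{1}{203 - \left(-3 + 8 + 88\right)} = \frac{1}{203 - 93} = \frac{1}{110}$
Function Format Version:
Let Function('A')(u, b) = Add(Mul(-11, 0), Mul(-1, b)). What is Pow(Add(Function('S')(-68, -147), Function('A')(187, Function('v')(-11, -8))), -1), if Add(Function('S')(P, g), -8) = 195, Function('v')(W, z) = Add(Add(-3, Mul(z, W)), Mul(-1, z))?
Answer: Rational(1, 110) ≈ 0.0090909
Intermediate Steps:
Function('v')(W, z) = Add(-3, Mul(-1, z), Mul(W, z)) (Function('v')(W, z) = Add(Add(-3, Mul(W, z)), Mul(-1, z)) = Add(-3, Mul(-1, z), Mul(W, z)))
Function('S')(P, g) = 203 (Function('S')(P, g) = Add(8, 195) = 203)
Function('A')(u, b) = Mul(-1, b) (Function('A')(u, b) = Add(0, Mul(-1, b)) = Mul(-1, b))
Pow(Add(Function('S')(-68, -147), Function('A')(187, Function('v')(-11, -8))), -1) = Pow(Add(203, Mul(-1, Add(-3, Mul(-1, -8), Mul(-11, -8)))), -1) = Pow(Add(203, Mul(-1, Add(-3, 8, 88))), -1) = Pow(Add(203, Mul(-1, 93)), -1) = Pow(Add(203, -93), -1) = Pow(110, -1) = Rational(1, 110)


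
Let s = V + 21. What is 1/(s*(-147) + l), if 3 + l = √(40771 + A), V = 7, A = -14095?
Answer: -1373/5646495 - 2*√741/5646495 ≈ -0.00025280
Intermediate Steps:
l = -3 + 6*√741 (l = -3 + √(40771 - 14095) = -3 + √26676 = -3 + 6*√741 ≈ 160.33)
s = 28 (s = 7 + 21 = 28)
1/(s*(-147) + l) = 1/(28*(-147) + (-3 + 6*√741)) = 1/(-4116 + (-3 + 6*√741)) = 1/(-4119 + 6*√741)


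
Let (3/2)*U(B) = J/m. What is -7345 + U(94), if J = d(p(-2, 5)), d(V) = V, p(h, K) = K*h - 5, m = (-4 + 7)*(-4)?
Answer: -44065/6 ≈ -7344.2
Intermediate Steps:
m = -12 (m = 3*(-4) = -12)
p(h, K) = -5 + K*h
J = -15 (J = -5 + 5*(-2) = -5 - 10 = -15)
U(B) = ⅚ (U(B) = 2*(-15/(-12))/3 = 2*(-15*(-1/12))/3 = (⅔)*(5/4) = ⅚)
-7345 + U(94) = -7345 + ⅚ = -44065/6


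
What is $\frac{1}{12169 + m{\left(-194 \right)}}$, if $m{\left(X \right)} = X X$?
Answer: $\frac{1}{49805} \approx 2.0078 \cdot 10^{-5}$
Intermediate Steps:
$m{\left(X \right)} = X^{2}$
$\frac{1}{12169 + m{\left(-194 \right)}} = \frac{1}{12169 + \left(-194\right)^{2}} = \frac{1}{12169 + 37636} = \frac{1}{49805}$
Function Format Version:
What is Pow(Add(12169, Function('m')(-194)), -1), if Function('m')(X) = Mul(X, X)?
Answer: Rational(1, 49805) ≈ 2.0078e-5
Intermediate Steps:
Function('m')(X) = Pow(X, 2)
Pow(Add(12169, Function('m')(-194)), -1) = Pow(Add(12169, Pow(-194, 2)), -1) = Pow(Add(12169, 37636), -1) = Pow(49805, -1) = Rational(1, 49805)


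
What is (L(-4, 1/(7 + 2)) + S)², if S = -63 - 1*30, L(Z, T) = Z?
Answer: 9409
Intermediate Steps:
S = -93 (S = -63 - 30 = -93)
(L(-4, 1/(7 + 2)) + S)² = (-4 - 93)² = (-97)² = 9409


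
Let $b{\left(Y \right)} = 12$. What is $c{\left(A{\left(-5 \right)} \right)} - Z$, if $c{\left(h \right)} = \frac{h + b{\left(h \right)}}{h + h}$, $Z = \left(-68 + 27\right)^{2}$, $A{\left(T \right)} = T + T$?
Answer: $- \frac{16811}{10} \approx -1681.1$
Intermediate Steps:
$A{\left(T \right)} = 2 T$
$Z = 1681$ ($Z = \left(-41\right)^{2} = 1681$)
$c{\left(h \right)} = \frac{12 + h}{2 h}$ ($c{\left(h \right)} = \frac{h + 12}{h + h} = \frac{12 + h}{2 h}$)
$c{\left(A{\left(-5 \right)} \right)} - Z = \frac{12 + 2 \left(-5\right)}{2 \cdot 2 \left(-5\right)} - 1681 = \frac{12 - 10}{2 \left(-10\right)} - 1681 = \frac{1}{2} \left(- \frac{1}{10}\right) 2 - 1681 = - \frac{1}{10} - 1681 = - \frac{16811}{10}$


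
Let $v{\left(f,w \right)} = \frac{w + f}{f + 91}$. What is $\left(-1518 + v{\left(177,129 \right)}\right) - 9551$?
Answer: $- \frac{1483093}{134} \approx -11068.0$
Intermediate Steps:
$v{\left(f,w \right)} = \frac{f + w}{91 + f}$
$\left(-1518 + v{\left(177,129 \right)}\right) - 9551 = \left(-1518 + \frac{177 + 129}{91 + 177}\right) - 9551 = \left(-1518 + \frac{1}{268} \cdot 306\right) - 9551 = \left(-1518 + \frac{153}{134}\right) - 9551 = - \frac{203259}{134} - 9551 = - \frac{1483093}{134}$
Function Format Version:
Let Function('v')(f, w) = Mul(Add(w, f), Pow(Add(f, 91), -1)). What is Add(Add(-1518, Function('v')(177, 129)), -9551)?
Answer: Rational(-1483093, 134) ≈ -11068.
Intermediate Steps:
Function('v')(f, w) = Mul(Pow(Add(91, f), -1), Add(f, w)) (Function('v')(f, w) = Mul(Add(f, w), Pow(Add(91, f), -1)) = Mul(Pow(Add(91, f), -1), Add(f, w)))
Add(Add(-1518, Function('v')(177, 129)), -9551) = Add(Add(-1518, Mul(Pow(Add(91, 177), -1), Add(177, 129))), -9551) = Add(Add(-1518, Mul(Pow(268, -1), 306)), -9551) = Add(Add(-1518, Mul(Rational(1, 268), 306)), -9551) = Add(Add(-1518, Rational(153, 134)), -9551) = Add(Rational(-203259, 134), -9551) = Rational(-1483093, 134)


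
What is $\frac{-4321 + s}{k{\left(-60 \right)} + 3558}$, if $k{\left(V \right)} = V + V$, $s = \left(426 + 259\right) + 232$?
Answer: $- \frac{1702}{1719} \approx -0.99011$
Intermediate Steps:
$s = 917$ ($s = 685 + 232 = 917$)
$k{\left(V \right)} = 2 V$
$\frac{-4321 + s}{k{\left(-60 \right)} + 3558} = \frac{-4321 + 917}{2 \left(-60\right) + 3558} = - \frac{3404}{-120 + 3558} = - \frac{3404}{3438} = \left(-3404\right) \frac{1}{3438} = - \frac{1702}{1719}$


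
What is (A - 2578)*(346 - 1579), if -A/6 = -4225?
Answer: -28077876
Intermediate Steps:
A = 25350 (A = -6*(-4225) = 25350)
(A - 2578)*(346 - 1579) = (25350 - 2578)*(346 - 1579) = 22772*(-1233) = -28077876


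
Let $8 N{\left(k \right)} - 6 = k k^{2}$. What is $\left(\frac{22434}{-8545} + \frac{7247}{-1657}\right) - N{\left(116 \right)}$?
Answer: $- \frac{11050852833327}{56636260} \approx -1.9512 \cdot 10^{5}$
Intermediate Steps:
$N{\left(k \right)} = \frac{3}{4} + \frac{k^{3}}{8}$ ($N{\left(k \right)} = \frac{3}{4} + \frac{k k^{2}}{8} = \frac{3}{4} + \frac{k^{3}}{8}$)
$\left(\frac{22434}{-8545} + \frac{7247}{-1657}\right) - N{\left(116 \right)} = \left(\frac{22434}{-8545} + \frac{7247}{-1657}\right) - \left(\frac{3}{4} + \frac{116^{3}}{8}\right) = \left(22434 \left(- \frac{1}{8545}\right) + 7247 \left(- \frac{1}{1657}\right)\right) - \left(\frac{3}{4} + \frac{1}{8} \cdot 1560896\right) = \left(- \frac{22434}{8545} - \frac{7247}{1657}\right) - \left(\frac{3}{4} + 195112\right) = - \frac{99098753}{14159065} - \frac{780451}{4} = - \frac{11050852833327}{56636260}$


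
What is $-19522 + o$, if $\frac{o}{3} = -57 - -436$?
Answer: $-18385$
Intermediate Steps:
$o = 1137$ ($o = 3 \left(-57 - -436\right) = 3 \left(-57 + 436\right) = 3 \cdot 379 = 1137$)
$-19522 + o = -19522 + 1137 = -18385$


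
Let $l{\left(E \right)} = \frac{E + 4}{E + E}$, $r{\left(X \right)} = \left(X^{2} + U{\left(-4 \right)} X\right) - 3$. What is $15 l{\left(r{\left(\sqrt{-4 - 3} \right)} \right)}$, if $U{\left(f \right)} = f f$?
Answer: $\frac{6945}{946} - \frac{120 i \sqrt{7}}{473} \approx 7.3414 - 0.67123 i$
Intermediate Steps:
$U{\left(f \right)} = f^{2}$
$r{\left(X \right)} = -3 + X^{2} + 16 X$ ($r{\left(X \right)} = \left(X^{2} + \left(-4\right)^{2} X\right) - 3 = \left(X^{2} + 16 X\right) - 3 = -3 + X^{2} + 16 X$)
$l{\left(E \right)} = \frac{4 + E}{2 E}$
$15 l{\left(r{\left(\sqrt{-4 - 3} \right)} \right)} = 15 \frac{4 + \left(-3 + \left(\sqrt{-4 - 3}\right)^{2} + 16 \sqrt{-4 - 3}\right)}{2 \left(-3 + \left(\sqrt{-4 - 3}\right)^{2} + 16 \sqrt{-4 - 3}\right)} = 15 \frac{4 + \left(-3 + \left(\sqrt{-7}\right)^{2} + 16 \sqrt{-7}\right)}{2 \left(-3 + \left(\sqrt{-7}\right)^{2} + 16 \sqrt{-7}\right)} = 15 \frac{4 + \left(-3 + \left(i \sqrt{7}\right)^{2} + 16 i \sqrt{7}\right)}{2 \left(-3 + \left(i \sqrt{7}\right)^{2} + 16 i \sqrt{7}\right)} = 15 \frac{4 - \left(10 - 16 i \sqrt{7}\right)}{2 \left(-3 - 7 + 16 i \sqrt{7}\right)} = 15 \frac{4 - \left(10 - 16 i \sqrt{7}\right)}{2 \left(-10 + 16 i \sqrt{7}\right)} = 15 \frac{-6 + 16 i \sqrt{7}}{2 \left(-10 + 16 i \sqrt{7}\right)} = \frac{15 \left(-6 + 16 i \sqrt{7}\right)}{2 \left(-10 + 16 i \sqrt{7}\right)}$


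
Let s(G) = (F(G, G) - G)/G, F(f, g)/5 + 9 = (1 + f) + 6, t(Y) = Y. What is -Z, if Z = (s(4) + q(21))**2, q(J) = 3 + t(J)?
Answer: -2601/4 ≈ -650.25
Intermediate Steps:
F(f, g) = -10 + 5*f (F(f, g) = -45 + 5*((1 + f) + 6) = -45 + 5*(7 + f) = -45 + (35 + 5*f) = -10 + 5*f)
q(J) = 3 + J
s(G) = (-10 + 4*G)/G (s(G) = ((-10 + 5*G) - G)/G = (-10 + 4*G)/G)
Z = 2601/4 (Z = ((4 - 10/4) + (3 + 21))**2 = ((4 - 10*1/4) + 24)**2 = ((4 - 5/2) + 24)**2 = (3/2 + 24)**2 = (51/2)**2 = 2601/4 ≈ 650.25)
-Z = -1*2601/4 = -2601/4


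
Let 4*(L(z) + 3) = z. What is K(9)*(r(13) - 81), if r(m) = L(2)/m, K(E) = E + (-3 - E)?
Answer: 6333/26 ≈ 243.58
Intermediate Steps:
K(E) = -3
L(z) = -3 + z/4
r(m) = -5/(2*m) (r(m) = (-3 + (1/4)*2)/m = (-3 + 1/2)/m = -5/(2*m))
K(9)*(r(13) - 81) = -3*(-5/2/13 - 81) = -3*(-5/2*1/13 - 81) = -3*(-5/26 - 81) = -3*(-2111/26) = 6333/26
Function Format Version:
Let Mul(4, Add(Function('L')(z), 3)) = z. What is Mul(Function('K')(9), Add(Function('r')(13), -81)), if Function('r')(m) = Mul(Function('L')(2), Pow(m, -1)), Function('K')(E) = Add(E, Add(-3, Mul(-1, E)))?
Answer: Rational(6333, 26) ≈ 243.58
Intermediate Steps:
Function('K')(E) = -3
Function('L')(z) = Add(-3, Mul(Rational(1, 4), z))
Function('r')(m) = Mul(Rational(-5, 2), Pow(m, -1)) (Function('r')(m) = Mul(Add(-3, Mul(Rational(1, 4), 2)), Pow(m, -1)) = Mul(Add(-3, Rational(1, 2)), Pow(m, -1)) = Mul(Rational(-5, 2), Pow(m, -1)))
Mul(Function('K')(9), Add(Function('r')(13), -81)) = Mul(-3, Add(Mul(Rational(-5, 2), Pow(13, -1)), -81)) = Mul(-3, Add(Mul(Rational(-5, 2), Rational(1, 13)), -81)) = Mul(-3, Add(Rational(-5, 26), -81)) = Mul(-3, Rational(-2111, 26)) = Rational(6333, 26)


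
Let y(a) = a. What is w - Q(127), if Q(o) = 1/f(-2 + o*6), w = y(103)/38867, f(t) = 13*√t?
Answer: 103/38867 - √190/4940 ≈ -0.00014023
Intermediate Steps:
w = 103/38867 ≈ 0.0026501
Q(o) = 1/(13*√(-2 + 6*o)) (Q(o) = 1/(13*√(-2 + o*6)) = 1/(13*√(-2 + 6*o)))
w - Q(127) = 103/38867 - √2/(26*√(-1 + 3*127)) = 103/38867 - √2/(26*√(-1 + 381)) = 103/38867 - √2/(26*√380) = 103/38867 - √2*√95/190/26 = 103/38867 - √190/4940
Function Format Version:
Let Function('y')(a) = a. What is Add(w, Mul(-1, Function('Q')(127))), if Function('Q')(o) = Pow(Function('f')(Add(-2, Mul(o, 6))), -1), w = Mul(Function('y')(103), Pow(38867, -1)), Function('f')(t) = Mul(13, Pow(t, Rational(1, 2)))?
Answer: Add(Rational(103, 38867), Mul(Rational(-1, 4940), Pow(190, Rational(1, 2)))) ≈ -0.00014023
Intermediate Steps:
w = Rational(103, 38867) (w = Mul(103, Pow(38867, -1)) = Mul(103, Rational(1, 38867)) = Rational(103, 38867) ≈ 0.0026501)
Function('Q')(o) = Mul(Rational(1, 13), Pow(Add(-2, Mul(6, o)), Rational(-1, 2))) (Function('Q')(o) = Pow(Mul(13, Pow(Add(-2, Mul(o, 6)), Rational(1, 2))), -1) = Pow(Mul(13, Pow(Add(-2, Mul(6, o)), Rational(1, 2))), -1) = Mul(Rational(1, 13), Pow(Add(-2, Mul(6, o)), Rational(-1, 2))))
Add(w, Mul(-1, Function('Q')(127))) = Add(Rational(103, 38867), Mul(-1, Mul(Rational(1, 26), Pow(2, Rational(1, 2)), Pow(Add(-1, Mul(3, 127)), Rational(-1, 2))))) = Add(Rational(103, 38867), Mul(-1, Mul(Rational(1, 26), Pow(2, Rational(1, 2)), Pow(Add(-1, 381), Rational(-1, 2))))) = Add(Rational(103, 38867), Mul(-1, Mul(Rational(1, 26), Pow(2, Rational(1, 2)), Pow(380, Rational(-1, 2))))) = Add(Rational(103, 38867), Mul(-1, Mul(Rational(1, 26), Pow(2, Rational(1, 2)), Mul(Rational(1, 190), Pow(95, Rational(1, 2)))))) = Add(Rational(103, 38867), Mul(-1, Mul(Rational(1, 4940), Pow(190, Rational(1, 2))))) = Add(Rational(103, 38867), Mul(Rational(-1, 4940), Pow(190, Rational(1, 2))))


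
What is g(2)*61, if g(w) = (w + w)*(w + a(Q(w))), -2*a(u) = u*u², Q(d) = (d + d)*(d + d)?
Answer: -499224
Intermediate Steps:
Q(d) = 4*d² (Q(d) = (2*d)*(2*d) = 4*d²)
a(u) = -u³/2 (a(u) = -u*u²/2 = -u³/2)
g(w) = 2*w*(w - 32*w⁶) (g(w) = (w + w)*(w - 64*w⁶/2) = (2*w)*(w - 32*w⁶) = 2*w*(w - 32*w⁶))
g(2)*61 = (2²*(2 - 64*2⁵))*61 = (4*(2 - 64*32))*61 = (4*(2 - 2048))*61 = (4*(-2046))*61 = -8184*61 = -499224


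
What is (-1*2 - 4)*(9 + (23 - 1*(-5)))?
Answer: -222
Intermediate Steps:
(-1*2 - 4)*(9 + (23 - 1*(-5))) = (-2 - 4)*(9 + (23 + 5)) = -6*(9 + 28) = -6*37 = -222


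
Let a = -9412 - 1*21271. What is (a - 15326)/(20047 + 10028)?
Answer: -46009/30075 ≈ -1.5298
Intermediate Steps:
a = -30683 (a = -9412 - 21271 = -30683)
(a - 15326)/(20047 + 10028) = (-30683 - 15326)/(20047 + 10028) = -46009/30075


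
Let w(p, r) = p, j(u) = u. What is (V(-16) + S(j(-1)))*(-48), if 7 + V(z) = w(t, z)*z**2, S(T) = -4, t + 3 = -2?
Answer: 61968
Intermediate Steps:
t = -5 (t = -3 - 2 = -5)
V(z) = -7 - 5*z**2
(V(-16) + S(j(-1)))*(-48) = ((-7 - 5*(-16)**2) - 4)*(-48) = ((-7 - 5*256) - 4)*(-48) = ((-7 - 1280) - 4)*(-48) = (-1287 - 4)*(-48) = -1291*(-48) = 61968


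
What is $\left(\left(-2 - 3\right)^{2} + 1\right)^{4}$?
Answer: $456976$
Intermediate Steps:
$\left(\left(-2 - 3\right)^{2} + 1\right)^{4} = \left(\left(-5\right)^{2} + 1\right)^{4} = \left(25 + 1\right)^{4} = 26^{4} = 456976$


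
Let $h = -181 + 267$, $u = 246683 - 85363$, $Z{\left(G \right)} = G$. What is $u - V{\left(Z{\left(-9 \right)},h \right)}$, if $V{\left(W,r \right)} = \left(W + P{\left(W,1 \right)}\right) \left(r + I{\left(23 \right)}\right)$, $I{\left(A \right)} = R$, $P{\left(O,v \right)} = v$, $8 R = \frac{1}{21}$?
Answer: $\frac{3402169}{21} \approx 1.6201 \cdot 10^{5}$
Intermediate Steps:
$R = \frac{1}{168}$ ($R = \frac{1}{8 \cdot 21} = \frac{1}{8} \cdot \frac{1}{21} = \frac{1}{168} \approx 0.0059524$)
$u = 161320$
$I{\left(A \right)} = \frac{1}{168}$
$h = 86$
$V{\left(W,r \right)} = \left(1 + W\right) \left(\frac{1}{168} + r\right)$ ($V{\left(W,r \right)} = \left(W + 1\right) \left(r + \frac{1}{168}\right) = \left(1 + W\right) \left(\frac{1}{168} + r\right)$)
$u - V{\left(Z{\left(-9 \right)},h \right)} = 161320 - \left(\frac{1}{168} + 86 + \frac{1}{168} \left(-9\right) - 774\right) = 161320 - \left(\frac{1}{168} + 86 - \frac{3}{56} - 774\right) = 161320 - - \frac{14449}{21} = 161320 + \frac{14449}{21} = \frac{3402169}{21}$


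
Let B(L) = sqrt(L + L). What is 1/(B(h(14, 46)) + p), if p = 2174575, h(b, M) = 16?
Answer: 2174575/4728776430593 - 4*sqrt(2)/4728776430593 ≈ 4.5986e-7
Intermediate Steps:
B(L) = sqrt(2)*sqrt(L) (B(L) = sqrt(2*L) = sqrt(2)*sqrt(L))
1/(B(h(14, 46)) + p) = 1/(sqrt(2)*sqrt(16) + 2174575) = 1/(sqrt(2)*4 + 2174575) = 1/(4*sqrt(2) + 2174575) = 1/(2174575 + 4*sqrt(2))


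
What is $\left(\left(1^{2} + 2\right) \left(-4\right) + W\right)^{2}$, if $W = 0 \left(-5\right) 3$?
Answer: $144$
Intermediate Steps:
$W = 0$ ($W = 0 \cdot 3 = 0$)
$\left(\left(1^{2} + 2\right) \left(-4\right) + W\right)^{2} = \left(\left(1^{2} + 2\right) \left(-4\right) + 0\right)^{2} = \left(\left(1 + 2\right) \left(-4\right) + 0\right)^{2} = \left(3 \left(-4\right) + 0\right)^{2} = \left(-12 + 0\right)^{2} = \left(-12\right)^{2} = 144$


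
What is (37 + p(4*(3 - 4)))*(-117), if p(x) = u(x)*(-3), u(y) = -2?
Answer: -5031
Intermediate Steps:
p(x) = 6 (p(x) = -2*(-3) = 6)
(37 + p(4*(3 - 4)))*(-117) = (37 + 6)*(-117) = 43*(-117) = -5031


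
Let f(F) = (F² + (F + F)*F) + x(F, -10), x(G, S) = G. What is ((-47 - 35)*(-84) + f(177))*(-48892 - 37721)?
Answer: -8752416876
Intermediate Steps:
f(F) = F + 3*F² (f(F) = (F² + (F + F)*F) + F = (F² + (2*F)*F) + F = (F² + 2*F²) + F = 3*F² + F = F + 3*F²)
((-47 - 35)*(-84) + f(177))*(-48892 - 37721) = ((-47 - 35)*(-84) + 177*(1 + 3*177))*(-48892 - 37721) = (-82*(-84) + 177*(1 + 531))*(-86613) = (6888 + 177*532)*(-86613) = (6888 + 94164)*(-86613) = 101052*(-86613) = -8752416876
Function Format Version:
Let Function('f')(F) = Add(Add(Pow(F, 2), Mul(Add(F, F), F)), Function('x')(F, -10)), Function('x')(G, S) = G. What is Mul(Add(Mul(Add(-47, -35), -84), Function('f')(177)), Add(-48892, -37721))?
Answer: -8752416876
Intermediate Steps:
Function('f')(F) = Add(F, Mul(3, Pow(F, 2))) (Function('f')(F) = Add(Add(Pow(F, 2), Mul(Add(F, F), F)), F) = Add(Add(Pow(F, 2), Mul(Mul(2, F), F)), F) = Add(Add(Pow(F, 2), Mul(2, Pow(F, 2))), F) = Add(Mul(3, Pow(F, 2)), F) = Add(F, Mul(3, Pow(F, 2))))
Mul(Add(Mul(Add(-47, -35), -84), Function('f')(177)), Add(-48892, -37721)) = Mul(Add(Mul(Add(-47, -35), -84), Mul(177, Add(1, Mul(3, 177)))), Add(-48892, -37721)) = Mul(Add(Mul(-82, -84), Mul(177, Add(1, 531))), -86613) = Mul(Add(6888, Mul(177, 532)), -86613) = Mul(Add(6888, 94164), -86613) = Mul(101052, -86613) = -8752416876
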